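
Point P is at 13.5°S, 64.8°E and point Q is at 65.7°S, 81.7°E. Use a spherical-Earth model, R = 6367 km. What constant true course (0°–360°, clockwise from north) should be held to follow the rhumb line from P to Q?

Meridional parts: M(φ₁)=-0.2378, M(φ₂)=-1.5357 → ΔM = -1.2979;  Δλ = +0.2950 rad
tan C = Δλ / ΔM = -0.2273 → C = 167.20°

167.2°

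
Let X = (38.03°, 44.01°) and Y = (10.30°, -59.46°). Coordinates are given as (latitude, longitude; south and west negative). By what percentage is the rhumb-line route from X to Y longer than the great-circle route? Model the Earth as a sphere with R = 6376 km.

3.3%

Great circle: σ = 1.6412 rad → d_gc = Rσ = 10464.4 km
Rhumb: Δφ = -0.4840, Δλ = -1.8059, Δψ = -0.5379, q = Δφ/Δψ = 0.8997 → d_rh = R√(Δφ²+q²Δλ²) = 10809.8 km
Excess = (10809.8 − 10464.4) / 10464.4 = 345.4 / 10464.4 = 3.30% ≈ 3.3%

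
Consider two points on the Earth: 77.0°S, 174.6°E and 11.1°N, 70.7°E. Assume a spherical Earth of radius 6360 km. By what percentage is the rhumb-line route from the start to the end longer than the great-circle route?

6.8%

Great circle: σ = 1.8138 rad → d_gc = Rσ = 11535.7 km
Rhumb: Δφ = +1.5376, Δλ = -1.8134, Δψ = +2.3671, q = Δφ/Δψ = 0.6496 → d_rh = R√(Δφ²+q²Δλ²) = 12319.3 km
Excess = (12319.3 − 11535.7) / 11535.7 = 783.6 / 11535.7 = 6.79% ≈ 6.8%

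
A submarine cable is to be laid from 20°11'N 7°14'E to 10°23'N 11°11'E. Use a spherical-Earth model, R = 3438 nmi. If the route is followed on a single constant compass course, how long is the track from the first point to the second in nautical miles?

Rhumb course C = atan2(Δλ, Δψ) with Δψ = ln[tan(π/4+φ₂/2)/tan(π/4+φ₁/2)] = -0.1776, Δλ = +0.0689 → C = 158.78°
d = R·|Δφ| / |cos C| = 3438·0.17104 / 0.93220 = 631 nmi

631 nmi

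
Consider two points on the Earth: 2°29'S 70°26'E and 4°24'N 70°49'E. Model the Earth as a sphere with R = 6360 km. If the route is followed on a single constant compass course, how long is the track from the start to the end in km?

765 km

Δψ = ln[tan(π/4+φ₂/2)/tan(π/4+φ₁/2)] = +0.1202;  Δφ = +0.1201 rad,  Δλ = +0.0067 rad
q = Δφ/Δψ = 0.9993
d = R·√(Δφ² + q²Δλ²) = 6360·0.12032 = 765 km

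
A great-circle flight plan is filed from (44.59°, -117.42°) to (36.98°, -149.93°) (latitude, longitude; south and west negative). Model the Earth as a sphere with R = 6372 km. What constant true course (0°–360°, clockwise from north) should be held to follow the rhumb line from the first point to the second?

252.8°

Meridional parts: M(φ₁)=+0.8713, M(φ₂)=+0.6956 → ΔM = -0.1757;  Δλ = -0.5674 rad
tan C = Δλ / ΔM = +3.2287 → C = 252.79°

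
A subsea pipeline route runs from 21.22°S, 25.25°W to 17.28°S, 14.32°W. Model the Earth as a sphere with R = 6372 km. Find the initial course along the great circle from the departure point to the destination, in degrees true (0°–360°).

N = sin Δλ·cos φ₂ = +0.1811;  D = cos φ₁ sin φ₂ − sin φ₁ cos φ₂ cos Δλ = +0.0624
initial course = atan2(N, D) = 70.97°

71.0°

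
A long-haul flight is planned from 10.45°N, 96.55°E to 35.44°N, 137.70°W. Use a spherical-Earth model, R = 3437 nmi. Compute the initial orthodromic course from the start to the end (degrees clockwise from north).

N = sin Δλ·cos φ₂ = +0.6612;  D = cos φ₁ sin φ₂ − sin φ₁ cos φ₂ cos Δλ = +0.6566
initial course = atan2(N, D) = 45.20°

45.2°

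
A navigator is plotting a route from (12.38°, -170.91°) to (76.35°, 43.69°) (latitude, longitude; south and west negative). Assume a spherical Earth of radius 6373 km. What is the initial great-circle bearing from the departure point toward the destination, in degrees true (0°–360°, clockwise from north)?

352.3°

N = sin Δλ·cos φ₂ = -0.1340;  D = cos φ₁ sin φ₂ − sin φ₁ cos φ₂ cos Δλ = +0.9908
initial course = atan2(N, D) = 352.30°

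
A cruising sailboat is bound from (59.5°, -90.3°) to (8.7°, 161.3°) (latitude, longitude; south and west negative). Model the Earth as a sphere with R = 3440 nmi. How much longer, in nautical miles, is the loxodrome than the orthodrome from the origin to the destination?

382 nmi

Great circle: cos σ = sin φ₁ sin φ₂ + cos φ₁ cos φ₂ cos Δλ,  σ = 1.5988 rad → d_gc = 5500.0 nmi
Rhumb line: Δψ = -1.1472, q = Δφ/Δψ = 0.7729, d_rh = R√(Δφ²+q²Δλ²) = 5882.4 nmi
Excess = 5882.4 − 5500.0 = 382.4 ≈ 382 nmi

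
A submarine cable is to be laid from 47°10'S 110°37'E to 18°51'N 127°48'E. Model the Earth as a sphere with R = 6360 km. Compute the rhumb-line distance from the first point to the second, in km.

7529 km

Rhumb course C = atan2(Δλ, Δψ) with Δψ = ln[tan(π/4+φ₂/2)/tan(π/4+φ₁/2)] = +1.2710, Δλ = +0.2999 → C = 13.28°
d = R·|Δφ| / |cos C| = 6360·1.15221 / 0.97327 = 7529 km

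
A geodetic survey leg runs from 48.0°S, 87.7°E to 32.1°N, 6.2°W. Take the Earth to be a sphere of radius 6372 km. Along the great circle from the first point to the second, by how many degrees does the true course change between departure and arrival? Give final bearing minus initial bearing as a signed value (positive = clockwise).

+21.9°

Initial bearing θ₁ = atan2(sin Δλ cos φ₂, cos φ₁ sin φ₂ − sin φ₁ cos φ₂ cos Δλ) = 290.31°
Final bearing θ₂ = (initial bearing from the destination back to the start) + 180° = 312.20°
Δθ = θ₂ − θ₁ = +21.9°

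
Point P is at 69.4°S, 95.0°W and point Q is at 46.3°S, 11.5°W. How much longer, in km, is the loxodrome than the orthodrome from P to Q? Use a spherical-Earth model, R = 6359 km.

Great circle: cos σ = sin φ₁ sin φ₂ + cos φ₁ cos φ₂ cos Δλ,  σ = 0.7894 rad → d_gc = 5019.92 km
Rhumb line: Δψ = +0.7914, q = Δφ/Δψ = 0.5094, d_rh = R√(Δφ²+q²Δλ²) = 5372.36 km
Excess = 5372.36 − 5019.92 = 352.44 ≈ 352 km

352 km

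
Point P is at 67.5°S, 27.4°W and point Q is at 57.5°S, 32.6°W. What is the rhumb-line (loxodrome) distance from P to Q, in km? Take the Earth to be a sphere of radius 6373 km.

Δψ = ln[tan(π/4+φ₂/2)/tan(π/4+φ₁/2)] = +0.3821;  Δφ = +0.1745 rad,  Δλ = -0.0908 rad
q = Δφ/Δψ = 0.4568
d = R·√(Δφ² + q²Δλ²) = 6373·0.17939 = 1143 km

1143 km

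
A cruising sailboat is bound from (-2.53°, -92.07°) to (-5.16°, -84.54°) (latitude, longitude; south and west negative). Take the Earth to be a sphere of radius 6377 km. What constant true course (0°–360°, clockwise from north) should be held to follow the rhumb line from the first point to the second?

109.3°

Δψ = ln[tan(π/4+φ₂/2)/tan(π/4+φ₁/2)] = -0.0460
Δλ = +0.1314 rad (taken the short way round)
course = atan2(Δλ, Δψ) = 109.29°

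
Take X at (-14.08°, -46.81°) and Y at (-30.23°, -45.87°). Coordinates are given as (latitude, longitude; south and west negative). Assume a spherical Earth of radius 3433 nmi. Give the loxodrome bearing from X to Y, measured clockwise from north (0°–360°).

Δψ = ln[tan(π/4+φ₂/2)/tan(π/4+φ₁/2)] = -0.3057
Δλ = +0.0164 rad (taken the short way round)
course = atan2(Δλ, Δψ) = 176.93°

176.9°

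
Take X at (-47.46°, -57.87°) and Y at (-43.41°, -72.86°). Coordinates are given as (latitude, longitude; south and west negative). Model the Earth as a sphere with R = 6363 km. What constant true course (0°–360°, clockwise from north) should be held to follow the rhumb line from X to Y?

291.1°

Δψ = ln[tan(π/4+φ₂/2)/tan(π/4+φ₁/2)] = +0.1008
Δλ = -0.2616 rad (taken the short way round)
course = atan2(Δλ, Δψ) = 291.07°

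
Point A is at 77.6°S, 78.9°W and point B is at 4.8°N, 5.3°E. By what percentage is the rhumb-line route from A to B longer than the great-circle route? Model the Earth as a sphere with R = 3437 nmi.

4.6%

Great circle: σ = 1.6309 rad → d_gc = Rσ = 5605.5 nmi
Rhumb: Δφ = +1.4382, Δλ = +1.4696, Δψ = +2.3036, q = Δφ/Δψ = 0.6243 → d_rh = R√(Δφ²+q²Δλ²) = 5863.1 nmi
Excess = (5863.1 − 5605.5) / 5605.5 = 257.6 / 5605.5 = 4.60% ≈ 4.6%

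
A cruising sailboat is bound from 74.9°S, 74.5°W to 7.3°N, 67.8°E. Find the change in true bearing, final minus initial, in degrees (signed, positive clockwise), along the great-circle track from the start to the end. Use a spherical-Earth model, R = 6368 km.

At departure: θ₁ = atan2(sin Δλ cos φ₂, cos φ₁ sin φ₂ − sin φ₁ cos φ₂ cos Δλ) = 140.07°
At arrival: θ₂ = atan2(sin Δλ cos φ₁, −cos φ₂ sin φ₁ + sin φ₂ cos φ₁ cos Δλ) = 9.71°
Δθ = θ₂ − θ₁ = -130.4°

-130.4°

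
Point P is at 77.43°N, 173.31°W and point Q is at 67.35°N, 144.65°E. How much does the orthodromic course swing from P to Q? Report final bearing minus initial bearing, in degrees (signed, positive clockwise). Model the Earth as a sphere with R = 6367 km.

-40.4°

At departure: θ₁ = atan2(sin Δλ cos φ₂, cos φ₁ sin φ₂ − sin φ₁ cos φ₂ cos Δλ) = 253.11°
At arrival: θ₂ = atan2(sin Δλ cos φ₁, −cos φ₂ sin φ₁ + sin φ₂ cos φ₁ cos Δλ) = 212.73°
Δθ = θ₂ − θ₁ = -40.4°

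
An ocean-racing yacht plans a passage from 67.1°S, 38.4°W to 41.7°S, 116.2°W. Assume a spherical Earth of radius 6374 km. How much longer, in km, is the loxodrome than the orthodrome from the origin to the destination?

298 km

Great circle: cos σ = sin φ₁ sin φ₂ + cos φ₁ cos φ₂ cos Δλ,  σ = 0.8309 rad → d_gc = 5296.3 km
Rhumb line: Δψ = +0.7947, q = Δφ/Δψ = 0.5579, d_rh = R√(Δφ²+q²Δλ²) = 5594.4 km
Excess = 5594.4 − 5296.3 = 298.1 ≈ 298 km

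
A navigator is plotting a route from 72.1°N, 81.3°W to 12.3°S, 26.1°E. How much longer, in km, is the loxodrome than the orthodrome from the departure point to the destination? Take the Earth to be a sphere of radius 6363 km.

776 km

Great circle: cos σ = sin φ₁ sin φ₂ + cos φ₁ cos φ₂ cos Δλ,  σ = 1.8677 rad → d_gc = 11883.9 km
Rhumb line: Δψ = -2.0647, q = Δφ/Δψ = 0.7134, d_rh = R√(Δφ²+q²Δλ²) = 12659.5 km
Excess = 12659.5 − 11883.9 = 775.6 ≈ 776 km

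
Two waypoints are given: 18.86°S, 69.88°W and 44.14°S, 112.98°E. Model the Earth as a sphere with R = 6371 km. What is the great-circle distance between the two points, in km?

13004 km

Haversine: a = sin²(Δφ/2)+cos φ₁ cos φ₂ sin²(Δλ/2) = 0.72657;  σ = 2·atan2(√a,√(1−a))
σ = 116.946° → d = Rσ = 6371·2.04109 = 13004 km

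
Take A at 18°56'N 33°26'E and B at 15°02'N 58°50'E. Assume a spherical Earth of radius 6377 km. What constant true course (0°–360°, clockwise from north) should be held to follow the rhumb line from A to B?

Meridional parts: M(φ₁)=+0.3366, M(φ₂)=+0.2654 → ΔM = -0.0712;  Δλ = +0.4433 rad
tan C = Δλ / ΔM = -6.2274 → C = 99.12°

99.1°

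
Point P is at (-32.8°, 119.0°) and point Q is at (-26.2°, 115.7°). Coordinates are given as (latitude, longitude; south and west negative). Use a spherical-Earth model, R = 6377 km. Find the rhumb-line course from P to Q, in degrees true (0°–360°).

Meridional parts: M(φ₁)=-0.6066, M(φ₂)=-0.4741 → ΔM = +0.1325;  Δλ = -0.0576 rad
tan C = Δλ / ΔM = -0.4348 → C = 336.50°

336.5°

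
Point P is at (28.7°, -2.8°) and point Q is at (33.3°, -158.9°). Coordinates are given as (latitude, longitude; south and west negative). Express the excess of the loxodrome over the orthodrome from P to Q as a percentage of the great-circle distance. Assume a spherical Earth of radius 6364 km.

17.4%

Great circle: σ = 1.9895 rad → d_gc = Rσ = 12661.4 km
Rhumb: Δφ = +0.0803, Δλ = -2.7245, Δψ = +0.0937, q = Δφ/Δψ = 0.8568 → d_rh = R√(Δφ²+q²Δλ²) = 14863.9 km
Excess = (14863.9 − 12661.4) / 12661.4 = 2202.5 / 12661.4 = 17.40% ≈ 17.4%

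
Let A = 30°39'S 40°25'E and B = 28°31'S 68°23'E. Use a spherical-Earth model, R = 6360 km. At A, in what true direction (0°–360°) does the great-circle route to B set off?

θ = atan2( sin Δλ·cos φ₂ ,  cos φ₁ sin φ₂ − sin φ₁ cos φ₂ cos Δλ )
  = atan2(+0.4121, -0.0151) = 92.10°

92.1°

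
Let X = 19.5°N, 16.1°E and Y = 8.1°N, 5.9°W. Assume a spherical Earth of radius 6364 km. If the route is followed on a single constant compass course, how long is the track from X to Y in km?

Rhumb course C = atan2(Δλ, Δψ) with Δψ = ln[tan(π/4+φ₂/2)/tan(π/4+φ₁/2)] = -0.2053, Δλ = -0.3840 → C = 241.87°
d = R·|Δφ| / |cos C| = 6364·0.19897 / 0.47144 = 2686 km

2686 km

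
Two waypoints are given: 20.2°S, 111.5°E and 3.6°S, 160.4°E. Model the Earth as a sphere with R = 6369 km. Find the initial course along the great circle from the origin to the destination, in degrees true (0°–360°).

77.4°

θ = atan2( sin Δλ·cos φ₂ ,  cos φ₁ sin φ₂ − sin φ₁ cos φ₂ cos Δλ )
  = atan2(+0.7521, +0.1676) = 77.44°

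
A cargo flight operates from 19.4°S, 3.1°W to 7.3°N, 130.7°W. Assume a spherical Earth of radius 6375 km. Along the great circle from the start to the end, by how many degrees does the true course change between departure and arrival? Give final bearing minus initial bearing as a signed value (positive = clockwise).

+24.8°

At departure: θ₁ = atan2(sin Δλ cos φ₂, cos φ₁ sin φ₂ − sin φ₁ cos φ₂ cos Δλ) = 264.10°
At arrival: θ₂ = atan2(sin Δλ cos φ₁, −cos φ₂ sin φ₁ + sin φ₂ cos φ₁ cos Δλ) = 288.93°
Δθ = θ₂ − θ₁ = +24.8°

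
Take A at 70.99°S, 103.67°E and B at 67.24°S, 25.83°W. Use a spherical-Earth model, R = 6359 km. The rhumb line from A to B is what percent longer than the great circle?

22.7%

Great circle: σ = 0.6572 rad → d_gc = Rσ = 4179.3 km
Rhumb: Δφ = +0.0654, Δλ = -2.2602, Δψ = +0.1841, q = Δφ/Δψ = 0.3556 → d_rh = R√(Δφ²+q²Δλ²) = 5127.2 km
Excess = (5127.2 − 4179.3) / 4179.3 = 947.9 / 4179.3 = 22.68% ≈ 22.7%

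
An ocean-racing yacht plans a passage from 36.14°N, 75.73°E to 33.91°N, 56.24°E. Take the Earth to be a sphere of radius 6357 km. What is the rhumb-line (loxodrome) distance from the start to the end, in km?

1788 km

Δψ = ln[tan(π/4+φ₂/2)/tan(π/4+φ₁/2)] = -0.0475;  Δφ = -0.0389 rad,  Δλ = -0.3402 rad
q = Δφ/Δψ = 0.8188
d = R·√(Δφ² + q²Δλ²) = 6357·0.28123 = 1788 km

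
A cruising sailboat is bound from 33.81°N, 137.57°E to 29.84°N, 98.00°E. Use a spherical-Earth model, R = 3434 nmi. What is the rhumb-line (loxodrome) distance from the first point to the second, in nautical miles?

2028 nmi

Rhumb course C = atan2(Δλ, Δψ) with Δψ = ln[tan(π/4+φ₂/2)/tan(π/4+φ₁/2)] = -0.0816, Δλ = -0.6906 → C = 263.26°
d = R·|Δφ| / |cos C| = 3434·0.06929 / 0.11731 = 2028 nmi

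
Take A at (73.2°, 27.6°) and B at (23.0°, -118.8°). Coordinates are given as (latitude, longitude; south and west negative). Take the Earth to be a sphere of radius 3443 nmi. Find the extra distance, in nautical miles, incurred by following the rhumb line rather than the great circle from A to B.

1077 nmi

Great circle: cos σ = sin φ₁ sin φ₂ + cos φ₁ cos φ₂ cos Δλ,  σ = 1.4177 rad → d_gc = 4881.3 nmi
Rhumb line: Δψ = -1.5001, q = Δφ/Δψ = 0.5841, d_rh = R√(Δφ²+q²Δλ²) = 5958.2 nmi
Excess = 5958.2 − 4881.3 = 1076.9 ≈ 1077 nmi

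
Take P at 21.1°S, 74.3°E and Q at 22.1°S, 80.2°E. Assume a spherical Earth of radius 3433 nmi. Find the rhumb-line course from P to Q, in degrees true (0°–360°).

Meridional parts: M(φ₁)=-0.3769, M(φ₂)=-0.3957 → ΔM = -0.0188;  Δλ = +0.1030 rad
tan C = Δλ / ΔM = -5.4856 → C = 100.33°

100.3°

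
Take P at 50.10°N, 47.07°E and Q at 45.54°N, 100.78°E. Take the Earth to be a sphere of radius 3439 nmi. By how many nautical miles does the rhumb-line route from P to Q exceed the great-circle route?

Great circle: cos σ = sin φ₁ sin φ₂ + cos φ₁ cos φ₂ cos Δλ,  σ = 0.6207 rad → d_gc = 2134.6 nmi
Rhumb line: Δψ = -0.1186, q = Δφ/Δψ = 0.6709, d_rh = R√(Δφ²+q²Δλ²) = 2179.9 nmi
Excess = 2179.9 − 2134.6 = 45.3 ≈ 45 nmi

45 nmi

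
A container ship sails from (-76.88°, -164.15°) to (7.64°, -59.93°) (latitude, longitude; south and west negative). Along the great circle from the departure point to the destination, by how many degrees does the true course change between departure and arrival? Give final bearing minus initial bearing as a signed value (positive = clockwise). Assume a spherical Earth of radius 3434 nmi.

At departure: θ₁ = atan2(sin Δλ cos φ₂, cos φ₁ sin φ₂ − sin φ₁ cos φ₂ cos Δλ) = 102.15°
At arrival: θ₂ = atan2(sin Δλ cos φ₁, −cos φ₂ sin φ₁ + sin φ₂ cos φ₁ cos Δλ) = 12.94°
Δθ = θ₂ − θ₁ = -89.2°

-89.2°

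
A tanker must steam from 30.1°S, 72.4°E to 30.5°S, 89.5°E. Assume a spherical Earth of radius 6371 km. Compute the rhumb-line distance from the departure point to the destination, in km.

1642 km

Δψ = ln[tan(π/4+φ₂/2)/tan(π/4+φ₁/2)] = -0.0081;  Δφ = -0.0070 rad,  Δλ = +0.2985 rad
q = Δφ/Δψ = 0.8634
d = R·√(Δφ² + q²Δλ²) = 6371·0.25778 = 1642 km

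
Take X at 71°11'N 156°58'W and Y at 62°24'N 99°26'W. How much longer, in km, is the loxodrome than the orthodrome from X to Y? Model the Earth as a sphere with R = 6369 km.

Great circle: cos σ = sin φ₁ sin φ₂ + cos φ₁ cos φ₂ cos Δλ,  σ = 0.4051 rad → d_gc = 2580.2 km
Rhumb line: Δψ = -0.3936, q = Δφ/Δψ = 0.3894, d_rh = R√(Δφ²+q²Δλ²) = 2675.2 km
Excess = 2675.2 − 2580.2 = 95.0 ≈ 95 km

95 km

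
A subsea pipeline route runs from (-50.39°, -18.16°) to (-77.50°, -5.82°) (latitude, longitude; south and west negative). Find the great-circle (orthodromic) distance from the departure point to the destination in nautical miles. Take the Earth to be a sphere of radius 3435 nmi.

Haversine: a = sin²(Δφ/2)+cos φ₁ cos φ₂ sin²(Δλ/2) = 0.05653;  σ = 2·atan2(√a,√(1−a))
σ = 27.508° → d = Rσ = 3435·0.48011 = 1649 nmi

1649 nmi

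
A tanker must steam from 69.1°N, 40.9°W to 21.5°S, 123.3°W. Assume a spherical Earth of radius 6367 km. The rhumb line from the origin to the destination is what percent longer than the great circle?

2.7%

Great circle: σ = 1.8739 rad → d_gc = Rσ = 11931.2 km
Rhumb: Δφ = -1.5813, Δλ = -1.4382, Δψ = -2.0748, q = Δφ/Δψ = 0.7621 → d_rh = R√(Δφ²+q²Δλ²) = 12250.0 km
Excess = (12250.0 − 11931.2) / 11931.2 = 318.8 / 11931.2 = 2.67% ≈ 2.7%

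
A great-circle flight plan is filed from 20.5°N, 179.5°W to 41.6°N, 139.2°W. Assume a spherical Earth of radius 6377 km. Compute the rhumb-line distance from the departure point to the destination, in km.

4471 km

Δψ = ln[tan(π/4+φ₂/2)/tan(π/4+φ₁/2)] = +0.4341;  Δφ = +0.3683 rad,  Δλ = +0.7034 rad
q = Δφ/Δψ = 0.8483
d = R·√(Δφ² + q²Δλ²) = 6377·0.70116 = 4471 km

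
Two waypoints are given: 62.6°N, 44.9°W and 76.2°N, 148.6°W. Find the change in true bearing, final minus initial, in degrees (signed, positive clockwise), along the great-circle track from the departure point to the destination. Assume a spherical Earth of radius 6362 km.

-100.4°

Initial bearing θ₁ = atan2(sin Δλ cos φ₂, cos φ₁ sin φ₂ − sin φ₁ cos φ₂ cos Δλ) = 335.00°
Final bearing θ₂ = (initial bearing from the destination back to the start) + 180° = 234.61°
Δθ = θ₂ − θ₁ = -100.4°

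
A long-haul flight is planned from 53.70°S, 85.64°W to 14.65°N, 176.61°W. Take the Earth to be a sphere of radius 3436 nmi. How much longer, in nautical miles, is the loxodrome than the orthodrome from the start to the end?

Great circle: cos σ = sin φ₁ sin φ₂ + cos φ₁ cos φ₂ cos Δλ,  σ = 1.7860 rad → d_gc = 6136.6 nmi
Rhumb line: Δψ = +1.3738, q = Δφ/Δψ = 0.8683, d_rh = R√(Δφ²+q²Δλ²) = 6264.3 nmi
Excess = 6264.3 − 6136.6 = 127.7 ≈ 128 nmi

128 nmi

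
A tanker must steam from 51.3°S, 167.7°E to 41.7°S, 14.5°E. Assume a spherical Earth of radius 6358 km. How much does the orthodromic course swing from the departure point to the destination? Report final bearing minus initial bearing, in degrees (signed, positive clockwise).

+143.8°

At departure: θ₁ = atan2(sin Δλ cos φ₂, cos φ₁ sin φ₂ − sin φ₁ cos φ₂ cos Δλ) = 199.78°
At arrival: θ₂ = atan2(sin Δλ cos φ₁, −cos φ₂ sin φ₁ + sin φ₂ cos φ₁ cos Δλ) = 343.54°
Δθ = θ₂ − θ₁ = +143.8°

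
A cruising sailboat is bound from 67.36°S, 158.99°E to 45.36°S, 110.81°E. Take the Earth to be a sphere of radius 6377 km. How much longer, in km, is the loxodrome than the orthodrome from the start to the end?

Great circle: cos σ = sin φ₁ sin φ₂ + cos φ₁ cos φ₂ cos Δλ,  σ = 0.5789 rad → d_gc = 3691.7 km
Rhumb line: Δψ = +0.7182, q = Δφ/Δψ = 0.5346, d_rh = R√(Δφ²+q²Δλ²) = 3770.1 km
Excess = 3770.1 − 3691.7 = 78.4 ≈ 78 km

78 km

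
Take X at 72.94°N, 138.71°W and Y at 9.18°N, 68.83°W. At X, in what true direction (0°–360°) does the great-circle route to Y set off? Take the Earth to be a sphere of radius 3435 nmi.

106.7°

N = sin Δλ·cos φ₂ = +0.9269;  D = cos φ₁ sin φ₂ − sin φ₁ cos φ₂ cos Δλ = -0.2778
initial course = atan2(N, D) = 106.69°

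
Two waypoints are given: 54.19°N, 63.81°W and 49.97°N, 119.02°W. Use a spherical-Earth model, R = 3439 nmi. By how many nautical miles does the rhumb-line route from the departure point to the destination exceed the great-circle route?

51 nmi

Great circle: cos σ = sin φ₁ sin φ₂ + cos φ₁ cos φ₂ cos Δλ,  σ = 0.5814 rad → d_gc = 1999.5 nmi
Rhumb line: Δψ = -0.1200, q = Δφ/Δψ = 0.6140, d_rh = R√(Δφ²+q²Δλ²) = 2050.3 nmi
Excess = 2050.3 − 1999.5 = 50.8 ≈ 51 nmi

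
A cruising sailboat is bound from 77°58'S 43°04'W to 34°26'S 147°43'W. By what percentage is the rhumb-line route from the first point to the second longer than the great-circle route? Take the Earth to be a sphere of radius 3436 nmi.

Great circle: σ = 1.0362 rad → d_gc = Rσ = 3560.2 nmi
Rhumb: Δφ = +0.7598, Δλ = -1.8265, Δψ = +1.6092, q = Δφ/Δψ = 0.4722 → d_rh = R√(Δφ²+q²Δλ²) = 3949.2 nmi
Excess = (3949.2 − 3560.2) / 3560.2 = 389.0 / 3560.2 = 10.93% ≈ 10.9%

10.9%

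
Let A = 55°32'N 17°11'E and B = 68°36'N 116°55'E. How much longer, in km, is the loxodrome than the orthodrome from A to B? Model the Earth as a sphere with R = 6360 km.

535 km

Great circle: cos σ = sin φ₁ sin φ₂ + cos φ₁ cos φ₂ cos Δλ,  σ = 0.7485 rad → d_gc = 4760.5 km
Rhumb line: Δψ = +0.4957, q = Δφ/Δψ = 0.4601, d_rh = R√(Δφ²+q²Δλ²) = 5295.9 km
Excess = 5295.9 − 4760.5 = 535.4 ≈ 535 km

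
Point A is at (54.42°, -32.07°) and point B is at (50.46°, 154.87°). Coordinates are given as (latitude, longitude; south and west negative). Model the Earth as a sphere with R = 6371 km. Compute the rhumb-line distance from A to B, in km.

11729 km

Δψ = ln[tan(π/4+φ₂/2)/tan(π/4+φ₁/2)] = -0.1135;  Δφ = -0.0691 rad,  Δλ = -3.0205 rad
q = Δφ/Δψ = 0.6091
d = R·√(Δφ² + q²Δλ²) = 6371·1.84094 = 11729 km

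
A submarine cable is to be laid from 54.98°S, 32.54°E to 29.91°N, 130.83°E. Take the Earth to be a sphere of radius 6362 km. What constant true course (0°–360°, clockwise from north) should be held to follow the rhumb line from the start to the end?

45.2°

Δψ = ln[tan(π/4+φ₂/2)/tan(π/4+φ₁/2)] = +1.7011
Δλ = +1.7155 rad (taken the short way round)
course = atan2(Δλ, Δψ) = 45.24°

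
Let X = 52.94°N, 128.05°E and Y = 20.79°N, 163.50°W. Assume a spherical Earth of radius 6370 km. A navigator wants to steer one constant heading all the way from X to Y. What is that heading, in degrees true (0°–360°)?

Meridional parts: M(φ₁)=+1.0931, M(φ₂)=+0.3711 → ΔM = -0.7220;  Δλ = +1.1947 rad
tan C = Δλ / ΔM = -1.6547 → C = 121.15°

121.1°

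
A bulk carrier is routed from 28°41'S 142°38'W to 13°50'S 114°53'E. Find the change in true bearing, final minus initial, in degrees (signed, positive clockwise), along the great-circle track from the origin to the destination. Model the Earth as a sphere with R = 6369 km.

+49.0°

Initial bearing θ₁ = atan2(sin Δλ cos φ₂, cos φ₁ sin φ₂ − sin φ₁ cos φ₂ cos Δλ) = 251.87°
Final bearing θ₂ = (initial bearing from the destination back to the start) + 180° = 300.84°
Δθ = θ₂ − θ₁ = +49.0°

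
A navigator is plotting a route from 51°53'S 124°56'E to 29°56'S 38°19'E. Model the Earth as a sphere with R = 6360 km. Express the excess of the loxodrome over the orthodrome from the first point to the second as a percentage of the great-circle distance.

Great circle: σ = 1.1328 rad → d_gc = Rσ = 7204.4 km
Rhumb: Δφ = +0.3831, Δλ = -1.5117, Δψ = +0.5149, q = Δφ/Δψ = 0.7440 → d_rh = R√(Δφ²+q²Δλ²) = 7557.2 km
Excess = (7557.2 − 7204.4) / 7204.4 = 352.8 / 7204.4 = 4.90% ≈ 4.9%

4.9%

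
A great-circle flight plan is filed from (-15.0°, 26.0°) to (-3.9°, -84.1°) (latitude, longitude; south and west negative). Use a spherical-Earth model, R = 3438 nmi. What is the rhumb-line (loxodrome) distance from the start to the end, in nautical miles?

Δψ = ln[tan(π/4+φ₂/2)/tan(π/4+φ₁/2)] = +0.1967;  Δφ = +0.1937 rad,  Δλ = -1.9216 rad
q = Δφ/Δψ = 0.9848
d = R·√(Δφ² + q²Δλ²) = 3438·1.90229 = 6540 nmi

6540 nmi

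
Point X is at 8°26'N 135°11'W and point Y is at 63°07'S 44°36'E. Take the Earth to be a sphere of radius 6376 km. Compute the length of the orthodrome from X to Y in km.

cos σ = sin φ₁ sin φ₂ + cos φ₁ cos φ₂ cos Δλ
      = sin(8.43°)sin(-63.12°) + cos(8.43°)cos(-63.12°)cos(179.78°) = -0.5781
σ = 125.316° → d = Rσ = 6376·2.18718 = 13945 km

13945 km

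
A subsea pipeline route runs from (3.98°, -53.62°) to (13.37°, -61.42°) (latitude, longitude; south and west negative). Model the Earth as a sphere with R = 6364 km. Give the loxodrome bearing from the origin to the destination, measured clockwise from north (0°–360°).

Meridional parts: M(φ₁)=+0.0695, M(φ₂)=+0.2355 → ΔM = +0.1660;  Δλ = -0.1361 rad
tan C = Δλ / ΔM = -0.8202 → C = 320.64°

320.6°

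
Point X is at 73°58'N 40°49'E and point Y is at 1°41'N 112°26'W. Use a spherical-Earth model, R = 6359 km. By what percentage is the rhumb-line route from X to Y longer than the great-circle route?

20.4%

Great circle: σ = 1.7909 rad → d_gc = Rσ = 11388.1 km
Rhumb: Δφ = -1.2616, Δλ = -2.6747, Δψ = -1.9308, q = Δφ/Δψ = 0.6534 → d_rh = R√(Δφ²+q²Δλ²) = 13706.6 km
Excess = (13706.6 − 11388.1) / 11388.1 = 2318.5 / 11388.1 = 20.36% ≈ 20.4%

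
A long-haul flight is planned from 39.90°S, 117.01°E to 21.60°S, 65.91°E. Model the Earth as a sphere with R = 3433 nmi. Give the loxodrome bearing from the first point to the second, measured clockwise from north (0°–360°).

Δψ = ln[tan(π/4+φ₂/2)/tan(π/4+φ₁/2)] = +0.3744
Δλ = -0.8919 rad (taken the short way round)
course = atan2(Δλ, Δψ) = 292.77°

292.8°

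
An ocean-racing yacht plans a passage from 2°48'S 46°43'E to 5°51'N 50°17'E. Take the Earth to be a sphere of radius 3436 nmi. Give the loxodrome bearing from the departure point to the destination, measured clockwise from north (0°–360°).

22.4°

Meridional parts: M(φ₁)=-0.0489, M(φ₂)=+0.1023 → ΔM = +0.1512;  Δλ = +0.0623 rad
tan C = Δλ / ΔM = +0.4118 → C = 22.38°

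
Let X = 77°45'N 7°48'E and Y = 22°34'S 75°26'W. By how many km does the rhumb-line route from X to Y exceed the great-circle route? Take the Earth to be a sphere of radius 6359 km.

436 km

Great circle: cos σ = sin φ₁ sin φ₂ + cos φ₁ cos φ₂ cos Δλ,  σ = 1.9304 rad → d_gc = 12275.6 km
Rhumb line: Δψ = -2.6365, q = Δφ/Δψ = 0.6641, d_rh = R√(Δφ²+q²Δλ²) = 12711.9 km
Excess = 12711.9 − 12275.6 = 436.3 ≈ 436 km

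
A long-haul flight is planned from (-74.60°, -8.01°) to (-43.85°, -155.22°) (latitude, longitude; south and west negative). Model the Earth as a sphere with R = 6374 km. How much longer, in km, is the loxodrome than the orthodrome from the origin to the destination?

1764 km

Great circle: cos σ = sin φ₁ sin φ₂ + cos φ₁ cos φ₂ cos Δλ,  σ = 1.0392 rad → d_gc = 6623.9 km
Rhumb line: Δψ = +1.1477, q = Δφ/Δψ = 0.4676, d_rh = R√(Δφ²+q²Δλ²) = 8387.5 km
Excess = 8387.5 − 6623.9 = 1763.6 ≈ 1764 km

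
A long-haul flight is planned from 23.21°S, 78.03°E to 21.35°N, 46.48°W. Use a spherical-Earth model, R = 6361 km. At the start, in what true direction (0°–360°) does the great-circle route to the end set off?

279.4°

N = sin Δλ·cos φ₂ = -0.7675;  D = cos φ₁ sin φ₂ − sin φ₁ cos φ₂ cos Δλ = +0.1266
initial course = atan2(N, D) = 279.37°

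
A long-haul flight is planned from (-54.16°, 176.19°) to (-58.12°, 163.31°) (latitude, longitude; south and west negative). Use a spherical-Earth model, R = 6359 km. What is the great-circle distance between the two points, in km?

908 km

cos σ = sin φ₁ sin φ₂ + cos φ₁ cos φ₂ cos Δλ
      = sin(-54.16°)sin(-58.12°) + cos(-54.16°)cos(-58.12°)cos(-12.88°) = 0.9898
σ = 8.178° → d = Rσ = 6359·0.14273 = 908 km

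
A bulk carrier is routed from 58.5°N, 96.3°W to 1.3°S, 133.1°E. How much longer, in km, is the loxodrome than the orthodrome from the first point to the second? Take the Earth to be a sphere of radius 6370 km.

1164 km

Great circle: cos σ = sin φ₁ sin φ₂ + cos φ₁ cos φ₂ cos Δλ,  σ = 1.9383 rad → d_gc = 12347.0 km
Rhumb line: Δψ = -1.2884, q = Δφ/Δψ = 0.8101, d_rh = R√(Δφ²+q²Δλ²) = 13510.8 km
Excess = 13510.8 − 12347.0 = 1163.8 ≈ 1164 km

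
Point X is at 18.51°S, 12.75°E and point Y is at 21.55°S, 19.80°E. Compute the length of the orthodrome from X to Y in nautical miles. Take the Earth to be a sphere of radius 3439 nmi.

Haversine: a = sin²(Δφ/2)+cos φ₁ cos φ₂ sin²(Δλ/2) = 0.00404;  σ = 2·atan2(√a,√(1−a))
σ = 7.286° → d = Rσ = 3439·0.12717 = 437 nmi

437 nmi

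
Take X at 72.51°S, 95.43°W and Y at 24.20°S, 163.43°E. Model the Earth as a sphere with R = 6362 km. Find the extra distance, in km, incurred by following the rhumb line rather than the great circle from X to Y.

Great circle: cos σ = sin φ₁ sin φ₂ + cos φ₁ cos φ₂ cos Δλ,  σ = 1.2260 rad → d_gc = 7799.8 km
Rhumb line: Δψ = +1.4364, q = Δφ/Δψ = 0.5870, d_rh = R√(Δφ²+q²Δλ²) = 8498.9 km
Excess = 8498.9 − 7799.8 = 699.1 ≈ 699 km

699 km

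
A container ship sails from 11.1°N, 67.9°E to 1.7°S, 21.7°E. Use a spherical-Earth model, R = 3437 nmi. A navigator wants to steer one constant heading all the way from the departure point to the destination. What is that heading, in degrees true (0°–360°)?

254.4°

Δψ = ln[tan(π/4+φ₂/2)/tan(π/4+φ₁/2)] = -0.2246
Δλ = -0.8063 rad (taken the short way round)
course = atan2(Δλ, Δψ) = 254.43°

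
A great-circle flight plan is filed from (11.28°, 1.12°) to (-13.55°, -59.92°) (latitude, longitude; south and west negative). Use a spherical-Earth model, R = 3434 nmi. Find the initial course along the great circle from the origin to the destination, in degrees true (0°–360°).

249.3°

N = sin Δλ·cos φ₂ = -0.8506;  D = cos φ₁ sin φ₂ − sin φ₁ cos φ₂ cos Δλ = -0.3218
initial course = atan2(N, D) = 249.27°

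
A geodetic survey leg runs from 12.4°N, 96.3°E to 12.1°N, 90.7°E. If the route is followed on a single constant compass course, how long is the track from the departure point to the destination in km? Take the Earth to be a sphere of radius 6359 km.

Δψ = ln[tan(π/4+φ₂/2)/tan(π/4+φ₁/2)] = -0.0054;  Δφ = -0.0052 rad,  Δλ = -0.0977 rad
q = Δφ/Δψ = 0.9772
d = R·√(Δφ² + q²Δλ²) = 6359·0.09566 = 608 km

608 km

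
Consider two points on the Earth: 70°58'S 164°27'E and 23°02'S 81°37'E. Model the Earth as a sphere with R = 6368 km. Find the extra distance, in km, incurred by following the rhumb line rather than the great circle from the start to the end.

406 km

Great circle: cos σ = sin φ₁ sin φ₂ + cos φ₁ cos φ₂ cos Δλ,  σ = 1.1513 rad → d_gc = 7331.4 km
Rhumb line: Δψ = +1.3726, q = Δφ/Δψ = 0.6095, d_rh = R√(Δφ²+q²Δλ²) = 7737.3 km
Excess = 7737.3 − 7331.4 = 405.9 ≈ 406 km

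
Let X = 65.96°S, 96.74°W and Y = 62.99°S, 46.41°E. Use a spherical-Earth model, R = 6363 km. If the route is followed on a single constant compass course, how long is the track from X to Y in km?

Δψ = ln[tan(π/4+φ₂/2)/tan(π/4+φ₁/2)] = +0.1204;  Δφ = +0.0518 rad,  Δλ = +2.4984 rad
q = Δφ/Δψ = 0.4304
d = R·√(Δφ² + q²Δλ²) = 6363·1.07666 = 6851 km

6851 km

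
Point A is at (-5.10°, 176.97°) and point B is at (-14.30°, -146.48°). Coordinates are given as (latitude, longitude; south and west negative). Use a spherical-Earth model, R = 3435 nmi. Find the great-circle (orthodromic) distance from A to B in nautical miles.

2226 nmi

Haversine: a = sin²(Δφ/2)+cos φ₁ cos φ₂ sin²(Δλ/2) = 0.10134;  σ = 2·atan2(√a,√(1−a))
σ = 37.125° → d = Rσ = 3435·0.64795 = 2226 nmi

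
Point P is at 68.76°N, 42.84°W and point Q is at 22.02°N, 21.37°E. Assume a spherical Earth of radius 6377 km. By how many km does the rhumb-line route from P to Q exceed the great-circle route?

204 km

Great circle: cos σ = sin φ₁ sin φ₂ + cos φ₁ cos φ₂ cos Δλ,  σ = 1.0523 rad → d_gc = 6710.5 km
Rhumb line: Δψ = -1.2798, q = Δφ/Δψ = 0.6374, d_rh = R√(Δφ²+q²Δλ²) = 6914.7 km
Excess = 6914.7 − 6710.5 = 204.2 ≈ 204 km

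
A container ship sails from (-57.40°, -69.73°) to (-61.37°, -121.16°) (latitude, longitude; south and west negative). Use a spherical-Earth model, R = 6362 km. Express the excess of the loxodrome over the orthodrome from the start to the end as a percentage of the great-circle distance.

2.6%

Great circle: σ = 0.4501 rad → d_gc = Rσ = 2863.6 km
Rhumb: Δφ = -0.0693, Δλ = -0.8976, Δψ = -0.1362, q = Δφ/Δψ = 0.5086 → d_rh = R√(Δφ²+q²Δλ²) = 2937.6 km
Excess = (2937.6 − 2863.6) / 2863.6 = 74.0 / 2863.6 = 2.58% ≈ 2.6%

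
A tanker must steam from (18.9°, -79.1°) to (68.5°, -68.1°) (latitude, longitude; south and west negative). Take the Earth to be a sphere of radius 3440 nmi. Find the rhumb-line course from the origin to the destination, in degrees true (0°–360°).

8.2°

Meridional parts: M(φ₁)=+0.3360, M(φ₂)=+1.6615 → ΔM = +1.3255;  Δλ = +0.1920 rad
tan C = Δλ / ΔM = +0.1448 → C = 8.24°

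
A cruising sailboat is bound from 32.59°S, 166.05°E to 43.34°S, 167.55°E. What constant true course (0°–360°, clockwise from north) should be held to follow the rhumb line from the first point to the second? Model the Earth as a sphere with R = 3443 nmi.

173.7°

Meridional parts: M(φ₁)=-0.6022, M(φ₂)=-0.8410 → ΔM = -0.2388;  Δλ = +0.0262 rad
tan C = Δλ / ΔM = -0.1096 → C = 173.74°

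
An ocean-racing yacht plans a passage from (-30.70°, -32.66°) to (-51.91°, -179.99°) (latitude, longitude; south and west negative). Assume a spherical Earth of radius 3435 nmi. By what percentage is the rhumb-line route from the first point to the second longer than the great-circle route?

Great circle: σ = 1.6155 rad → d_gc = Rσ = 5549.3 nmi
Rhumb: Δφ = -0.3702, Δλ = -2.5714, Δψ = -0.5001, q = Δφ/Δψ = 0.7401 → d_rh = R√(Δφ²+q²Δλ²) = 6660.0 nmi
Excess = (6660.0 − 5549.3) / 5549.3 = 1110.7 / 5549.3 = 20.02% ≈ 20.0%

20.0%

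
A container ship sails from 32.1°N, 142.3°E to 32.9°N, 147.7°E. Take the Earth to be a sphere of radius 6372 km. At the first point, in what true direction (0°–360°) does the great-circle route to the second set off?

78.6°

N = sin Δλ·cos φ₂ = +0.0790;  D = cos φ₁ sin φ₂ − sin φ₁ cos φ₂ cos Δλ = +0.0159
initial course = atan2(N, D) = 78.59°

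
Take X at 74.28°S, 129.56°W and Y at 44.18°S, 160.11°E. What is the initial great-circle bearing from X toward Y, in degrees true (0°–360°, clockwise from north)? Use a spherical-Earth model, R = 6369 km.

θ = atan2( sin Δλ·cos φ₂ ,  cos φ₁ sin φ₂ − sin φ₁ cos φ₂ cos Δλ )
  = atan2(-0.6753, +0.0435) = 273.69°

273.7°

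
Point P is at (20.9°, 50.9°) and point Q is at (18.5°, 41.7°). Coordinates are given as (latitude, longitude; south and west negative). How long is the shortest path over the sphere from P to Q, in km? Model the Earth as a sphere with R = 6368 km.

999 km

Haversine: a = sin²(Δφ/2)+cos φ₁ cos φ₂ sin²(Δλ/2) = 0.00614;  σ = 2·atan2(√a,√(1−a))
σ = 8.986° → d = Rσ = 6368·0.15684 = 999 km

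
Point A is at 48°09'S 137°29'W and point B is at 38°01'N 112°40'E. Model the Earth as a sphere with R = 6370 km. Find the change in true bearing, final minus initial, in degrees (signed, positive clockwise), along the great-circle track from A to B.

At departure: θ₁ = atan2(sin Δλ cos φ₂, cos φ₁ sin φ₂ − sin φ₁ cos φ₂ cos Δλ) = 285.94°
At arrival: θ₂ = atan2(sin Δλ cos φ₁, −cos φ₂ sin φ₁ + sin φ₂ cos φ₁ cos Δλ) = 305.48°
Δθ = θ₂ − θ₁ = +19.5°

+19.5°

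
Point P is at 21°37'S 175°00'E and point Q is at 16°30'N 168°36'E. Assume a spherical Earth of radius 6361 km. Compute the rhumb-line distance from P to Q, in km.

Rhumb course C = atan2(Δλ, Δψ) with Δψ = ln[tan(π/4+φ₂/2)/tan(π/4+φ₁/2)] = +0.6786, Δλ = -0.1117 → C = 350.65°
d = R·|Δφ| / |cos C| = 6361·0.66526 / 0.98672 = 4289 km

4289 km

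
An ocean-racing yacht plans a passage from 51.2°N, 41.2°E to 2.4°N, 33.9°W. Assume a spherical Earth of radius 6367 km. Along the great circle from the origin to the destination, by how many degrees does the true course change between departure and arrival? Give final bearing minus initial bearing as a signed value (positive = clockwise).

-41.7°

Initial bearing θ₁ = atan2(sin Δλ cos φ₂, cos φ₁ sin φ₂ − sin φ₁ cos φ₂ cos Δλ) = 259.79°
Final bearing θ₂ = (initial bearing from the destination back to the start) + 180° = 218.11°
Δθ = θ₂ − θ₁ = -41.7°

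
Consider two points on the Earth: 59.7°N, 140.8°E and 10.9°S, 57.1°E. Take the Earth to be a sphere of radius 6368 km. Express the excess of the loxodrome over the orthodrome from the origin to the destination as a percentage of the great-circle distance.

2.5%

Great circle: σ = 1.6799 rad → d_gc = Rσ = 10697.7 km
Rhumb: Δφ = -1.2322, Δλ = -1.4608, Δψ = -1.4979, q = Δφ/Δψ = 0.8226 → d_rh = R√(Δφ²+q²Δλ²) = 10960.3 km
Excess = (10960.3 − 10697.7) / 10697.7 = 262.6 / 10697.7 = 2.455% ≈ 2.5%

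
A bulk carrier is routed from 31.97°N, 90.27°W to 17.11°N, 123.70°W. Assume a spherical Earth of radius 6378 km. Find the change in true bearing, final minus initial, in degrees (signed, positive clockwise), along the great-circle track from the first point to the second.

At departure: θ₁ = atan2(sin Δλ cos φ₂, cos φ₁ sin φ₂ − sin φ₁ cos φ₂ cos Δλ) = 251.84°
At arrival: θ₂ = atan2(sin Δλ cos φ₁, −cos φ₂ sin φ₁ + sin φ₂ cos φ₁ cos Δλ) = 237.50°
Δθ = θ₂ − θ₁ = -14.3°

-14.3°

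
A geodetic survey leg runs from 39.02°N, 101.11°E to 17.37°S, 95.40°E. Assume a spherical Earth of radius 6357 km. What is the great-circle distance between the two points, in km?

cos σ = sin φ₁ sin φ₂ + cos φ₁ cos φ₂ cos Δλ
      = sin(39.02°)sin(-17.37°) + cos(39.02°)cos(-17.37°)cos(-5.71°) = 0.5499
σ = 56.643° → d = Rσ = 6357·0.98860 = 6285 km

6285 km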